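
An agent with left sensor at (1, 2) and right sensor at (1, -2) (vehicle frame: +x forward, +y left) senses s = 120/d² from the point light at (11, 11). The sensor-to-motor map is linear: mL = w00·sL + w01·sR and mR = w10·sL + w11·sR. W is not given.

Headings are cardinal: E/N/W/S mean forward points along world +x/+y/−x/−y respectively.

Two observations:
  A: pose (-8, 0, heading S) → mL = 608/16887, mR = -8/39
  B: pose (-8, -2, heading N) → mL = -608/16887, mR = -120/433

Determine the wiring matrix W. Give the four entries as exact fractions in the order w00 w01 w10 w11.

1/2 -1/2 0 -1

obs A: pose=(-8,0,S) → sL=120/433, sR=8/39, mL=608/16887, mR=-8/39
obs B: pose=(-8,-2,N) → sL=8/39, sR=120/433, mL=-608/16887, mR=-120/433
sensor matrix S = [[120/433, 8/39], [8/39, 120/433]]; det S = 9903104/285170769
solve [mL_A; mL_B] = S·[w00; w01] and [mR_A; mR_B] = S·[w10; w11]:
  w00 = 1/2, w01 = -1/2, w10 = 0, w11 = -1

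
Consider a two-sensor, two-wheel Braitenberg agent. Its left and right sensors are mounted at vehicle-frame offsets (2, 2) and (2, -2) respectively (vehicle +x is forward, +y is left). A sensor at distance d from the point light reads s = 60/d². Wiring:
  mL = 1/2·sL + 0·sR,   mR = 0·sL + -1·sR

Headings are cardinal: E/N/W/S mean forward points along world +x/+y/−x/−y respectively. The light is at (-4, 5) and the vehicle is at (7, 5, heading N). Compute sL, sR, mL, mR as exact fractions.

left sensor world pos  = (5, 7); dL² = 85
right sensor world pos = (9, 7); dR² = 173
sL = 60/85 = 12/17
sR = 60/173 = 60/173
mL = 1/2·sL + 0·sR = 6/17
mR = 0·sL + -1·sR = -60/173

12/17 60/173 6/17 -60/173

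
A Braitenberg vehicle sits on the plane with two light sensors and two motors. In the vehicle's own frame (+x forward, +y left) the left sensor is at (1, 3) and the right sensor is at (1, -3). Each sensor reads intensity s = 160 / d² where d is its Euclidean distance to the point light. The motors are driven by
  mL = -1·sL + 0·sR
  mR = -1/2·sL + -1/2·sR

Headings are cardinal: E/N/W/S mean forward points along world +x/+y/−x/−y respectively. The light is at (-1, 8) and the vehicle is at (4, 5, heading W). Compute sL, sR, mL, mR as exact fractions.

left sensor world pos  = (3, 2); dL² = 52
right sensor world pos = (3, 8); dR² = 16
sL = 160/52 = 40/13
sR = 160/16 = 10
mL = -1·sL + 0·sR = -40/13
mR = -1/2·sL + -1/2·sR = -85/13

40/13 10 -40/13 -85/13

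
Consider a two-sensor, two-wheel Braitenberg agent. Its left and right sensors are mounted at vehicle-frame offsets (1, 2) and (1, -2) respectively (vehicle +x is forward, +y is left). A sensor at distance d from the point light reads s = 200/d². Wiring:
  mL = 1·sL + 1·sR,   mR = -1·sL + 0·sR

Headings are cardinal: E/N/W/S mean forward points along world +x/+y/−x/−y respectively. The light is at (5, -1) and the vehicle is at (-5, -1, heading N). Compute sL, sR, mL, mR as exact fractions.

left sensor world pos  = (-7, 0); dL² = 145
right sensor world pos = (-3, 0); dR² = 65
sL = 200/145 = 40/29
sR = 200/65 = 40/13
mL = 1·sL + 1·sR = 1680/377
mR = -1·sL + 0·sR = -40/29

40/29 40/13 1680/377 -40/29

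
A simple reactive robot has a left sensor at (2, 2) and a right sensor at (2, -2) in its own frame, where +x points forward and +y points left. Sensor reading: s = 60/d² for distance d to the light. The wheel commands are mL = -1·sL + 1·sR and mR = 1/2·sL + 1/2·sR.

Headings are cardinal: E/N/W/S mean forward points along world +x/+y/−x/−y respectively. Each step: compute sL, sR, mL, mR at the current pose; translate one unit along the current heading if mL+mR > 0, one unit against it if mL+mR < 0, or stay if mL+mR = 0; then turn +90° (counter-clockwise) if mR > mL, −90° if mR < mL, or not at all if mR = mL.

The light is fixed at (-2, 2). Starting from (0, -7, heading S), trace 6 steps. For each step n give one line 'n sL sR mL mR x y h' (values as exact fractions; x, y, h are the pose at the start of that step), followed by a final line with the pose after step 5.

n=0: pose=(0,-7,S); sL=60/137, sR=60/121; mL=960/16577, mR=7740/16577; mL+mR=8700/16577 → advance +1; mR−mL=6780/16577 → turn +1·90°
n=1: pose=(0,-8,E); sL=3/4, sR=3/8; mL=-3/8, mR=9/16; mL+mR=3/16 → advance +1; mR−mL=15/16 → turn +1·90°
n=2: pose=(1,-8,N); sL=12/13, sR=60/89; mL=-288/1157, mR=924/1157; mL+mR=636/1157 → advance +1; mR−mL=1212/1157 → turn +1·90°
n=3: pose=(1,-7,W); sL=30/61, sR=6/5; mL=216/305, mR=258/305; mL+mR=474/305 → advance +1; mR−mL=42/305 → turn +1·90°
n=4: pose=(0,-7,S); sL=60/137, sR=60/121; mL=960/16577, mR=7740/16577; mL+mR=8700/16577 → advance +1; mR−mL=6780/16577 → turn +1·90°
n=5: pose=(0,-8,E); sL=3/4, sR=3/8; mL=-3/8, mR=9/16; mL+mR=3/16 → advance +1; mR−mL=15/16 → turn +1·90°

0 60/137 60/121 960/16577 7740/16577 0 -7 S
1 3/4 3/8 -3/8 9/16 0 -8 E
2 12/13 60/89 -288/1157 924/1157 1 -8 N
3 30/61 6/5 216/305 258/305 1 -7 W
4 60/137 60/121 960/16577 7740/16577 0 -7 S
5 3/4 3/8 -3/8 9/16 0 -8 E
final 1 -8 N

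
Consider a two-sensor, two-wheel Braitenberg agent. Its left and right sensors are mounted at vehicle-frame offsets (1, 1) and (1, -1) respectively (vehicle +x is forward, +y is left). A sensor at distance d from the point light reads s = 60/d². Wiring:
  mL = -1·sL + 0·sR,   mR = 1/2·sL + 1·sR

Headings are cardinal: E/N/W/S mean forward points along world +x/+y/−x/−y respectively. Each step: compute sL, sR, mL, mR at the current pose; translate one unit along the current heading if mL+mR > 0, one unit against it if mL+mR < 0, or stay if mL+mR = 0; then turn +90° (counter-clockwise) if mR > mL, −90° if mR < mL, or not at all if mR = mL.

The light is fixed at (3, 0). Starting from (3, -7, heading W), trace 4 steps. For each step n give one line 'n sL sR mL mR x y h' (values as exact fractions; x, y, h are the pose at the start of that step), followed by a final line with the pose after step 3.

0 12/13 60/37 -12/13 1002/481 3 -7 W
1 15/16 15/17 -15/16 735/544 2 -7 S
2 60/49 20/27 -60/49 1790/1323 2 -8 E
3 6/5 6/5 -6/5 9/5 3 -8 N
final 3 -7 W

n=0: pose=(3,-7,W); sL=12/13, sR=60/37; mL=-12/13, mR=1002/481; mL+mR=558/481 → advance +1; mR−mL=1446/481 → turn +1·90°
n=1: pose=(2,-7,S); sL=15/16, sR=15/17; mL=-15/16, mR=735/544; mL+mR=225/544 → advance +1; mR−mL=1245/544 → turn +1·90°
n=2: pose=(2,-8,E); sL=60/49, sR=20/27; mL=-60/49, mR=1790/1323; mL+mR=170/1323 → advance +1; mR−mL=3410/1323 → turn +1·90°
n=3: pose=(3,-8,N); sL=6/5, sR=6/5; mL=-6/5, mR=9/5; mL+mR=3/5 → advance +1; mR−mL=3 → turn +1·90°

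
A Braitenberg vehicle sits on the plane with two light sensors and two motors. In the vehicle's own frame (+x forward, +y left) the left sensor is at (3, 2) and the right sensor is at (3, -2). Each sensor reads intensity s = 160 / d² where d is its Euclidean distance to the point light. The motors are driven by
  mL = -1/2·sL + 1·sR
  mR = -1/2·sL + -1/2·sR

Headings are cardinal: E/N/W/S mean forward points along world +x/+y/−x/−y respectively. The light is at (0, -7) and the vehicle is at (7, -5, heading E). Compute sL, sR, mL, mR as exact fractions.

left sensor world pos  = (10, -3); dL² = 116
right sensor world pos = (10, -7); dR² = 100
sL = 160/116 = 40/29
sR = 160/100 = 8/5
mL = -1/2·sL + 1·sR = 132/145
mR = -1/2·sL + -1/2·sR = -216/145

40/29 8/5 132/145 -216/145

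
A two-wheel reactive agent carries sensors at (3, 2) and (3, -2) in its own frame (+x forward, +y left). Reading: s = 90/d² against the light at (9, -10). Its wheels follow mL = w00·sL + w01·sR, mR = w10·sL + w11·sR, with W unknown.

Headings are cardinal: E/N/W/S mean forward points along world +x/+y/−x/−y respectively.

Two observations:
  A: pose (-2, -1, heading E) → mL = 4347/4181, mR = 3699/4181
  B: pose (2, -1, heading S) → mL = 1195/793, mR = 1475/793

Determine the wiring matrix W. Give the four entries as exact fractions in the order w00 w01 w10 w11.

obs A: pose=(-2,-1,E) → sL=18/37, sR=90/113, mL=4347/4181, mR=3699/4181
obs B: pose=(2,-1,S) → sL=90/61, sR=10/13, mL=1195/793, mR=1475/793
sensor matrix S = [[18/37, 90/113], [90/61, 10/13]]; det S = -2655360/3315533
solve [mL_A; mL_B] = S·[w00; w01] and [mR_A; mR_B] = S·[w10; w11]:
  w00 = 1/2, w01 = 1, w10 = 1, w11 = 1/2

1/2 1 1 1/2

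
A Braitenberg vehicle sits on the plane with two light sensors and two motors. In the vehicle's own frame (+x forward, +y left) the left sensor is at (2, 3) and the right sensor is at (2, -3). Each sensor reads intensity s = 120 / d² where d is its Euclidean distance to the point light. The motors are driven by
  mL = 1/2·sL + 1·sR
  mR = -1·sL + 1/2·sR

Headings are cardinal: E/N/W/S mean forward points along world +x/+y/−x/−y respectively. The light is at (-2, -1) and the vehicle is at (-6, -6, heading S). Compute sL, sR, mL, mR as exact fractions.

left sensor world pos  = (-3, -8); dL² = 50
right sensor world pos = (-9, -8); dR² = 98
sL = 120/50 = 12/5
sR = 120/98 = 60/49
mL = 1/2·sL + 1·sR = 594/245
mR = -1·sL + 1/2·sR = -438/245

12/5 60/49 594/245 -438/245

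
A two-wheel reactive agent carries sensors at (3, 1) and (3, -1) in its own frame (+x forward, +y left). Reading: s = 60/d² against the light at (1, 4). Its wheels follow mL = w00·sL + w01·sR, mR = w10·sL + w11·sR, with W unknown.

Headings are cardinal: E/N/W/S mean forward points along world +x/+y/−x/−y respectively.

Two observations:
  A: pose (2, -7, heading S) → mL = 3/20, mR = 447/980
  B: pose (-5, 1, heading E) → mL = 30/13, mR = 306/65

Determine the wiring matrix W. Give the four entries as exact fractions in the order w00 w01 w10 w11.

1/2 0 1/2 1

obs A: pose=(2,-7,S) → sL=3/10, sR=15/49, mL=3/20, mR=447/980
obs B: pose=(-5,1,E) → sL=60/13, sR=12/5, mL=30/13, mR=306/65
sensor matrix S = [[3/10, 15/49], [60/13, 12/5]]; det S = -11034/15925
solve [mL_A; mL_B] = S·[w00; w01] and [mR_A; mR_B] = S·[w10; w11]:
  w00 = 1/2, w01 = 0, w10 = 1/2, w11 = 1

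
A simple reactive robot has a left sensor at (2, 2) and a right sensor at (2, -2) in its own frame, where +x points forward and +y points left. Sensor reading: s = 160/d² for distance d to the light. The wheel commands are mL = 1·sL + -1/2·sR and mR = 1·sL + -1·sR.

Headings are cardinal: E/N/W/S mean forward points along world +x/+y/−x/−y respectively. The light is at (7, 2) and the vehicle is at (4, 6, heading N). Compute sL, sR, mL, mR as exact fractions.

left sensor world pos  = (2, 8); dL² = 61
right sensor world pos = (6, 8); dR² = 37
sL = 160/61 = 160/61
sR = 160/37 = 160/37
mL = 1·sL + -1/2·sR = 1040/2257
mR = 1·sL + -1·sR = -3840/2257

160/61 160/37 1040/2257 -3840/2257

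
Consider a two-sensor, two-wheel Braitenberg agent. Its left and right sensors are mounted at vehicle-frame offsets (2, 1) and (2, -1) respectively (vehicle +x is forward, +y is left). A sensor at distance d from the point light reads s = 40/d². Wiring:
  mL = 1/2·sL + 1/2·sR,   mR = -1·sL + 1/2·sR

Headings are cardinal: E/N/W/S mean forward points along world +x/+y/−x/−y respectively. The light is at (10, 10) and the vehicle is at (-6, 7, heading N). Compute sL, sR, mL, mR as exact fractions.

4/29 20/113 516/3277 -162/3277

left sensor world pos  = (-7, 9); dL² = 290
right sensor world pos = (-5, 9); dR² = 226
sL = 40/290 = 4/29
sR = 40/226 = 20/113
mL = 1/2·sL + 1/2·sR = 516/3277
mR = -1·sL + 1/2·sR = -162/3277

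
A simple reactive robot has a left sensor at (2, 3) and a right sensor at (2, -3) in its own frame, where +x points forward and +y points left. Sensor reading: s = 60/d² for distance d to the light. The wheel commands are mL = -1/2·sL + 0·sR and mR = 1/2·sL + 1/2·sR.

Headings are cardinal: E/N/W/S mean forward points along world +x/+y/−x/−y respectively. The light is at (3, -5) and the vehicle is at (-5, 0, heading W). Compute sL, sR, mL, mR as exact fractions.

15/26 15/41 -15/52 1005/2132

left sensor world pos  = (-7, -3); dL² = 104
right sensor world pos = (-7, 3); dR² = 164
sL = 60/104 = 15/26
sR = 60/164 = 15/41
mL = -1/2·sL + 0·sR = -15/52
mR = 1/2·sL + 1/2·sR = 1005/2132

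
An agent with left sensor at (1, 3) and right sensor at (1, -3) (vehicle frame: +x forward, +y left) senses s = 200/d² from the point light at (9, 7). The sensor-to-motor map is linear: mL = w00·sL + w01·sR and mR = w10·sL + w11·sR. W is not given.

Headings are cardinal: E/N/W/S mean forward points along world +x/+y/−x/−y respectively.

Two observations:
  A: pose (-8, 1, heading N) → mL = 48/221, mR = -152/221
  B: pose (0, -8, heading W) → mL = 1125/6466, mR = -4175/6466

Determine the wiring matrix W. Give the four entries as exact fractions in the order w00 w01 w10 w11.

-1/2 1/2 -1/2 -1/2

obs A: pose=(-8,1,N) → sL=8/17, sR=200/221, mL=48/221, mR=-152/221
obs B: pose=(0,-8,W) → sL=25/53, sR=50/61, mL=1125/6466, mR=-4175/6466
sensor matrix S = [[8/17, 200/221], [25/53, 50/61]]; det S = -29400/714493
solve [mL_A; mL_B] = S·[w00; w01] and [mR_A; mR_B] = S·[w10; w11]:
  w00 = -1/2, w01 = 1/2, w10 = -1/2, w11 = -1/2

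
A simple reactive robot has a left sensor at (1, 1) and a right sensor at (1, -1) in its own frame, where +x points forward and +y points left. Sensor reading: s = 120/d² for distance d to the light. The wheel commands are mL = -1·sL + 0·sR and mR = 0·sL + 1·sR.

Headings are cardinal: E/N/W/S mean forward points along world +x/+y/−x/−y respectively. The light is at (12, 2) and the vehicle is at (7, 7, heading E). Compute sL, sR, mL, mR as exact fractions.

30/13 15/4 -30/13 15/4

left sensor world pos  = (8, 8); dL² = 52
right sensor world pos = (8, 6); dR² = 32
sL = 120/52 = 30/13
sR = 120/32 = 15/4
mL = -1·sL + 0·sR = -30/13
mR = 0·sL + 1·sR = 15/4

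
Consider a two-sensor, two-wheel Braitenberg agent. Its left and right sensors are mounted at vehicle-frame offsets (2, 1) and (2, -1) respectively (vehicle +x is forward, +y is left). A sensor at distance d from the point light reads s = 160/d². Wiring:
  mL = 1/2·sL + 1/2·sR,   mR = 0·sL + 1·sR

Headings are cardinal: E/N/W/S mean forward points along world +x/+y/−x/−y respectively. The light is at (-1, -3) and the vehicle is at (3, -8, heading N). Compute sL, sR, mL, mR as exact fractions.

left sensor world pos  = (2, -6); dL² = 18
right sensor world pos = (4, -6); dR² = 34
sL = 160/18 = 80/9
sR = 160/34 = 80/17
mL = 1/2·sL + 1/2·sR = 1040/153
mR = 0·sL + 1·sR = 80/17

80/9 80/17 1040/153 80/17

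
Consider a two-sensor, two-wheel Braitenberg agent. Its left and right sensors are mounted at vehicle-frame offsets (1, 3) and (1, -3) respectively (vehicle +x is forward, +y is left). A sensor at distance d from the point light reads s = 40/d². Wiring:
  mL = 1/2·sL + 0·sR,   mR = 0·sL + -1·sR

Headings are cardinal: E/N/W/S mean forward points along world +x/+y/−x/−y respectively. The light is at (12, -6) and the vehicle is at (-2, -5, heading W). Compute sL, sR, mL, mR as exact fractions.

40/229 40/241 20/229 -40/241

left sensor world pos  = (-3, -8); dL² = 229
right sensor world pos = (-3, -2); dR² = 241
sL = 40/229 = 40/229
sR = 40/241 = 40/241
mL = 1/2·sL + 0·sR = 20/229
mR = 0·sL + -1·sR = -40/241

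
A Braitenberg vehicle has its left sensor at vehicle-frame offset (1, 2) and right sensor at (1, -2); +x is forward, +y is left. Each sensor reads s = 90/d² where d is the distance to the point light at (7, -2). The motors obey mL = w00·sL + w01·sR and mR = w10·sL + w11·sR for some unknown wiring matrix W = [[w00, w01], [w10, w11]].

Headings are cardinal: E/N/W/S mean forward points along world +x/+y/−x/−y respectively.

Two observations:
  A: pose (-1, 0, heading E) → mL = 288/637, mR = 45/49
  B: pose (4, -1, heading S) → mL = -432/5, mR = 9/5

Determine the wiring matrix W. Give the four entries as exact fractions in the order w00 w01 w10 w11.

obs A: pose=(-1,0,E) → sL=18/13, sR=90/49, mL=288/637, mR=45/49
obs B: pose=(4,-1,S) → sL=90, sR=18/5, mL=-432/5, mR=9/5
sensor matrix S = [[18/13, 90/49], [90, 18/5]]; det S = -510624/3185
solve [mL_A; mL_B] = S·[w00; w01] and [mR_A; mR_B] = S·[w10; w11]:
  w00 = -1, w01 = 1, w10 = 0, w11 = 1/2

-1 1 0 1/2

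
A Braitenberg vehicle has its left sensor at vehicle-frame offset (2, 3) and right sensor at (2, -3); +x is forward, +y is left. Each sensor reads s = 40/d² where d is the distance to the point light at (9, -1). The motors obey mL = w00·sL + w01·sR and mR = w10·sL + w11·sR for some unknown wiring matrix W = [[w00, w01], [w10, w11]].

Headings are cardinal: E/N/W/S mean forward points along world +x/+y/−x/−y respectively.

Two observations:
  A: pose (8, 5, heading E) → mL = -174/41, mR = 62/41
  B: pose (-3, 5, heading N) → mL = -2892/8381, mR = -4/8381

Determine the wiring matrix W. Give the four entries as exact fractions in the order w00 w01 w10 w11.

obs A: pose=(8,5,E) → sL=20/41, sR=4, mL=-174/41, mR=62/41
obs B: pose=(-3,5,N) → sL=40/289, sR=8/29, mL=-2892/8381, mR=-4/8381
sensor matrix S = [[20/41, 4], [40/289, 8/29]]; det S = -144000/343621
solve [mL_A; mL_B] = S·[w00; w01] and [mR_A; mR_B] = S·[w10; w11]:
  w00 = -1/2, w01 = -1, w10 = -1, w11 = 1/2

-1/2 -1 -1 1/2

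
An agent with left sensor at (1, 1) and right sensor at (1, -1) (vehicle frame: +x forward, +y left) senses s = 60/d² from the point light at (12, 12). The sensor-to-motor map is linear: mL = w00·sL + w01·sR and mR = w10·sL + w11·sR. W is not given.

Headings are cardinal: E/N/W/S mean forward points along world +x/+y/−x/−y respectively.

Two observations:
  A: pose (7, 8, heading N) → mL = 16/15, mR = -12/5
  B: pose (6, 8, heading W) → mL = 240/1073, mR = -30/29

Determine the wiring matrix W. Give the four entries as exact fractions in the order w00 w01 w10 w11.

-1 1 0 -1

obs A: pose=(7,8,N) → sL=4/3, sR=12/5, mL=16/15, mR=-12/5
obs B: pose=(6,8,W) → sL=30/37, sR=30/29, mL=240/1073, mR=-30/29
sensor matrix S = [[4/3, 12/5], [30/37, 30/29]]; det S = -608/1073
solve [mL_A; mL_B] = S·[w00; w01] and [mR_A; mR_B] = S·[w10; w11]:
  w00 = -1, w01 = 1, w10 = 0, w11 = -1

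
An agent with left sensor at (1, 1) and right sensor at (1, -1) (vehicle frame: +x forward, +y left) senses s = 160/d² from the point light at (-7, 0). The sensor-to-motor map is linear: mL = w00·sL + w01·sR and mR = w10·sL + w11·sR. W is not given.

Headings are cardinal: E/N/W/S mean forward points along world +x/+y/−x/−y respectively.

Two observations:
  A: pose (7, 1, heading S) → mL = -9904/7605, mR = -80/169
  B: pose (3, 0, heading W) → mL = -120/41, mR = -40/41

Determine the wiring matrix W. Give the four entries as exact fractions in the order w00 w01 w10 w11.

-1/2 -1 0 -1/2

obs A: pose=(7,1,S) → sL=32/45, sR=160/169, mL=-9904/7605, mR=-80/169
obs B: pose=(3,0,W) → sL=80/41, sR=80/41, mL=-120/41, mR=-40/41
sensor matrix S = [[32/45, 160/169], [80/41, 80/41]]; det S = -28672/62361
solve [mL_A; mL_B] = S·[w00; w01] and [mR_A; mR_B] = S·[w10; w11]:
  w00 = -1/2, w01 = -1, w10 = 0, w11 = -1/2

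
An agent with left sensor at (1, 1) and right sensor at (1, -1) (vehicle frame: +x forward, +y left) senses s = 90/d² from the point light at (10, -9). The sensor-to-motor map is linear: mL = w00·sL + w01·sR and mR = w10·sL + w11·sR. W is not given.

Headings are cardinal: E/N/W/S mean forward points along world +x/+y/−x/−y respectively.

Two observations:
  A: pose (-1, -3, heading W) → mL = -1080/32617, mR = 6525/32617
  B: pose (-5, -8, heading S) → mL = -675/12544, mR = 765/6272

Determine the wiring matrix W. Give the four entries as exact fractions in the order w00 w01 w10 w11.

obs A: pose=(-1,-3,W) → sL=90/169, sR=90/193, mL=-1080/32617, mR=6525/32617
obs B: pose=(-5,-8,S) → sL=45/98, sR=45/128, mL=-675/12544, mR=765/6272
sensor matrix S = [[90/169, 90/193], [45/98, 45/128]]; det S = -2751975/102286912
solve [mL_A; mL_B] = S·[w00; w01] and [mR_A; mR_B] = S·[w10; w11]:
  w00 = -1/2, w01 = 1/2, w10 = -1/2, w11 = 1

-1/2 1/2 -1/2 1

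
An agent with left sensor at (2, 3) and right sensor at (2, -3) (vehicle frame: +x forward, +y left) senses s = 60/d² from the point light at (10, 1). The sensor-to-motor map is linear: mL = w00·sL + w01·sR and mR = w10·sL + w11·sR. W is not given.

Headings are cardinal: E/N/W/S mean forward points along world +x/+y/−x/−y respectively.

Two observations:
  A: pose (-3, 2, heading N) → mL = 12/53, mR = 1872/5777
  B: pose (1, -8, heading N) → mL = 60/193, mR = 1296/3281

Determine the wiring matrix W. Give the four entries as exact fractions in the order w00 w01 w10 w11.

1 0 -1 1

obs A: pose=(-3,2,N) → sL=12/53, sR=60/109, mL=12/53, mR=1872/5777
obs B: pose=(1,-8,N) → sL=60/193, sR=12/17, mL=60/193, mR=1296/3281
sensor matrix S = [[12/53, 60/109], [60/193, 12/17]]; det S = -214272/18954337
solve [mL_A; mL_B] = S·[w00; w01] and [mR_A; mR_B] = S·[w10; w11]:
  w00 = 1, w01 = 0, w10 = -1, w11 = 1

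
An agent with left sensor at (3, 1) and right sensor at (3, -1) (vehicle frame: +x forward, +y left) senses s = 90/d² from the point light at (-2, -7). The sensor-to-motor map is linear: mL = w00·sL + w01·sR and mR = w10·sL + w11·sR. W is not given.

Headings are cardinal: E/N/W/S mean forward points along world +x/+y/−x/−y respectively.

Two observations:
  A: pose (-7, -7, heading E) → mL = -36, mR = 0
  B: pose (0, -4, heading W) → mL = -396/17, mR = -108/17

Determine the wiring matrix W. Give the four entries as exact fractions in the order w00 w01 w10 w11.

-1 -1 -1/2 1/2

obs A: pose=(-7,-7,E) → sL=18, sR=18, mL=-36, mR=0
obs B: pose=(0,-4,W) → sL=18, sR=90/17, mL=-396/17, mR=-108/17
sensor matrix S = [[18, 18], [18, 90/17]]; det S = -3888/17
solve [mL_A; mL_B] = S·[w00; w01] and [mR_A; mR_B] = S·[w10; w11]:
  w00 = -1, w01 = -1, w10 = -1/2, w11 = 1/2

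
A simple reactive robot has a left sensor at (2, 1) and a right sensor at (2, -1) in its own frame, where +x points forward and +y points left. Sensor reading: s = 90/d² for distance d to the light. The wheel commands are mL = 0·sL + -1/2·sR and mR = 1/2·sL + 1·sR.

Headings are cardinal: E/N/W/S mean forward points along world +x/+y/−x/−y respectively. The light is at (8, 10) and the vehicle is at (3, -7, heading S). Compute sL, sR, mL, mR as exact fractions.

left sensor world pos  = (4, -9); dL² = 377
right sensor world pos = (2, -9); dR² = 397
sL = 90/377 = 90/377
sR = 90/397 = 90/397
mL = 0·sL + -1/2·sR = -45/397
mR = 1/2·sL + 1·sR = 51795/149669

90/377 90/397 -45/397 51795/149669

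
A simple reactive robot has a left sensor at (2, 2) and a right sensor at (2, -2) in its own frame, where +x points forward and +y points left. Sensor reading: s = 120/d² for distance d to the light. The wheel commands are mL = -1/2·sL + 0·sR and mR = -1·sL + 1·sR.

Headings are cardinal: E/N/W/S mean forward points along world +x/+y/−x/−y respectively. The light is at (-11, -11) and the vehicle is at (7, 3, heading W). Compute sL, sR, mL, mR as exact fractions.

left sensor world pos  = (5, 1); dL² = 400
right sensor world pos = (5, 5); dR² = 512
sL = 120/400 = 3/10
sR = 120/512 = 15/64
mL = -1/2·sL + 0·sR = -3/20
mR = -1·sL + 1·sR = -21/320

3/10 15/64 -3/20 -21/320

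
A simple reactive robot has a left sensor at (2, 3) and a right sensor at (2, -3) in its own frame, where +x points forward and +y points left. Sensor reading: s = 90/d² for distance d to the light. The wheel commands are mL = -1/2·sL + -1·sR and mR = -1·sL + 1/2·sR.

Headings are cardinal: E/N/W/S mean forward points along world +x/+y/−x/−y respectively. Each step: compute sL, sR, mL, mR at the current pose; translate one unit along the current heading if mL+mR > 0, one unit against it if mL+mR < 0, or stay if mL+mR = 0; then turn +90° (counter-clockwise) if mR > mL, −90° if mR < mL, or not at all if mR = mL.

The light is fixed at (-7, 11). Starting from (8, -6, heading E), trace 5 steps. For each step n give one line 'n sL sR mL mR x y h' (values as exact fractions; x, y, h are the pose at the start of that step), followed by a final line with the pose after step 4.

n=0: pose=(8,-6,E); sL=18/97, sR=90/689; mL=-14931/66833, mR=-8037/66833; mL+mR=-22968/66833 → advance -1; mR−mL=6894/66833 → turn +1·90°
n=1: pose=(7,-6,N); sL=45/173, sR=45/257; mL=-27135/88922, mR=-15345/88922; mL+mR=-21240/44461 → advance -1; mR−mL=5895/44461 → turn +1·90°
n=2: pose=(7,-7,W); sL=2/13, sR=10/41; mL=-171/533, mR=-17/533; mL+mR=-188/533 → advance -1; mR−mL=154/533 → turn +1·90°
n=3: pose=(8,-7,S); sL=45/362, sR=45/272; mL=-11205/49232, mR=-4095/98464; mL+mR=-26505/98464 → advance -1; mR−mL=18315/98464 → turn +1·90°
n=4: pose=(8,-6,E); sL=18/97, sR=90/689; mL=-14931/66833, mR=-8037/66833; mL+mR=-22968/66833 → advance -1; mR−mL=6894/66833 → turn +1·90°

0 18/97 90/689 -14931/66833 -8037/66833 8 -6 E
1 45/173 45/257 -27135/88922 -15345/88922 7 -6 N
2 2/13 10/41 -171/533 -17/533 7 -7 W
3 45/362 45/272 -11205/49232 -4095/98464 8 -7 S
4 18/97 90/689 -14931/66833 -8037/66833 8 -6 E
final 7 -6 N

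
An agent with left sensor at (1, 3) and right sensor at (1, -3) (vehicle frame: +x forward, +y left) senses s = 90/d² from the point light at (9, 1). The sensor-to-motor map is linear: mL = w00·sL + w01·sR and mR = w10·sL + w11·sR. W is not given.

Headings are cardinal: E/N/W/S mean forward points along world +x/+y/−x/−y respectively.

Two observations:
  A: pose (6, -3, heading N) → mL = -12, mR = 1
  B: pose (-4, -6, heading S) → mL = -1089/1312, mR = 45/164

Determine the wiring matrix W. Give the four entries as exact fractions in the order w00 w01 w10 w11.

-1 -1 1/2 0

obs A: pose=(6,-3,N) → sL=2, sR=10, mL=-12, mR=1
obs B: pose=(-4,-6,S) → sL=45/82, sR=9/32, mL=-1089/1312, mR=45/164
sensor matrix S = [[2, 10], [45/82, 9/32]]; det S = -3231/656
solve [mL_A; mL_B] = S·[w00; w01] and [mR_A; mR_B] = S·[w10; w11]:
  w00 = -1, w01 = -1, w10 = 1/2, w11 = 0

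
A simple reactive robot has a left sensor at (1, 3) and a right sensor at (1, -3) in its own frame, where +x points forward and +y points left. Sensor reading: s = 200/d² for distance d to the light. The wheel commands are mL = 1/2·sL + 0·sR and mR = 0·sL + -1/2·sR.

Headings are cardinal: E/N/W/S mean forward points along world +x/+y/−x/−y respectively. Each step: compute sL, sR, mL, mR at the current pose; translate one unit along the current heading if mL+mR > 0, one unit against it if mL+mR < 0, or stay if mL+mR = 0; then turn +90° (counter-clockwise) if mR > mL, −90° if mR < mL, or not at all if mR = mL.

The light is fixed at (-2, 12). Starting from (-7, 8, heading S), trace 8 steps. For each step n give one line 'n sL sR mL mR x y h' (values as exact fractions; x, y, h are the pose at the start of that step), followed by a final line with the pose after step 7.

0 200/29 200/89 100/29 -100/89 -7 8 S
1 2 5 1 -5/2 -7 7 W
2 40/13 200/17 20/13 -100/17 -6 7 N
3 100/9 20/9 50/9 -10/9 -6 6 E
4 200/49 40/17 100/49 -20/17 -5 6 S
5 50/29 25/4 25/29 -25/8 -5 5 W
6 200/61 200/37 100/61 -100/37 -4 5 N
7 100/13 100/61 50/13 -50/61 -4 4 E
final -3 4 S

n=0: pose=(-7,8,S); sL=200/29, sR=200/89; mL=100/29, mR=-100/89; mL+mR=6000/2581 → advance +1; mR−mL=-11800/2581 → turn -1·90°
n=1: pose=(-7,7,W); sL=2, sR=5; mL=1, mR=-5/2; mL+mR=-3/2 → advance -1; mR−mL=-7/2 → turn -1·90°
n=2: pose=(-6,7,N); sL=40/13, sR=200/17; mL=20/13, mR=-100/17; mL+mR=-960/221 → advance -1; mR−mL=-1640/221 → turn -1·90°
n=3: pose=(-6,6,E); sL=100/9, sR=20/9; mL=50/9, mR=-10/9; mL+mR=40/9 → advance +1; mR−mL=-20/3 → turn -1·90°
n=4: pose=(-5,6,S); sL=200/49, sR=40/17; mL=100/49, mR=-20/17; mL+mR=720/833 → advance +1; mR−mL=-2680/833 → turn -1·90°
n=5: pose=(-5,5,W); sL=50/29, sR=25/4; mL=25/29, mR=-25/8; mL+mR=-525/232 → advance -1; mR−mL=-925/232 → turn -1·90°
n=6: pose=(-4,5,N); sL=200/61, sR=200/37; mL=100/61, mR=-100/37; mL+mR=-2400/2257 → advance -1; mR−mL=-9800/2257 → turn -1·90°
n=7: pose=(-4,4,E); sL=100/13, sR=100/61; mL=50/13, mR=-50/61; mL+mR=2400/793 → advance +1; mR−mL=-3700/793 → turn -1·90°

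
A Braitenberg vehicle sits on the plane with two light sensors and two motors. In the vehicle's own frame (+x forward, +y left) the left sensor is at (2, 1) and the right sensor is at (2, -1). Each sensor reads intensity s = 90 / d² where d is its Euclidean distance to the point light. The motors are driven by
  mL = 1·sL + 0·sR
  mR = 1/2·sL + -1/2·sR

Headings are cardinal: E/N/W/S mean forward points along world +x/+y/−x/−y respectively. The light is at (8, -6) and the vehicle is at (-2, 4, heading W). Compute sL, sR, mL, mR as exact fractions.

left sensor world pos  = (-4, 3); dL² = 225
right sensor world pos = (-4, 5); dR² = 265
sL = 90/225 = 2/5
sR = 90/265 = 18/53
mL = 1·sL + 0·sR = 2/5
mR = 1/2·sL + -1/2·sR = 8/265

2/5 18/53 2/5 8/265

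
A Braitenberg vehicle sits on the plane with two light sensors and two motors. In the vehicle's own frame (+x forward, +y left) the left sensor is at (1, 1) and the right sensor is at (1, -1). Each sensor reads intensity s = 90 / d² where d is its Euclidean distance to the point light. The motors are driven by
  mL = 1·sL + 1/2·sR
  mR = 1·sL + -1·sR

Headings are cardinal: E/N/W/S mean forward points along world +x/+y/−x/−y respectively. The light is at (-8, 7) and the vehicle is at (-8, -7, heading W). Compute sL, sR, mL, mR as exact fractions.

left sensor world pos  = (-9, -8); dL² = 226
right sensor world pos = (-9, -6); dR² = 170
sL = 90/226 = 45/113
sR = 90/170 = 9/17
mL = 1·sL + 1/2·sR = 2547/3842
mR = 1·sL + -1·sR = -252/1921

45/113 9/17 2547/3842 -252/1921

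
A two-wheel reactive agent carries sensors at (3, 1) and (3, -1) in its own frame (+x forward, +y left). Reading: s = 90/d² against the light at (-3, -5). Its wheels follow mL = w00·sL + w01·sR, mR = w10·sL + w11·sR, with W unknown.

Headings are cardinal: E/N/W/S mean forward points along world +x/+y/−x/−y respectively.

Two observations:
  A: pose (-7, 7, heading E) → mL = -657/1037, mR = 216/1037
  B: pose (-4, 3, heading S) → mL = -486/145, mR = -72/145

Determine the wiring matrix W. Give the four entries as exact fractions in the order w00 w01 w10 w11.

-1/2 -1/2 -1 1

obs A: pose=(-7,7,E) → sL=9/17, sR=45/61, mL=-657/1037, mR=216/1037
obs B: pose=(-4,3,S) → sL=18/5, sR=90/29, mL=-486/145, mR=-72/145
sensor matrix S = [[9/17, 45/61], [18/5, 90/29]]; det S = -30456/30073
solve [mL_A; mL_B] = S·[w00; w01] and [mR_A; mR_B] = S·[w10; w11]:
  w00 = -1/2, w01 = -1/2, w10 = -1, w11 = 1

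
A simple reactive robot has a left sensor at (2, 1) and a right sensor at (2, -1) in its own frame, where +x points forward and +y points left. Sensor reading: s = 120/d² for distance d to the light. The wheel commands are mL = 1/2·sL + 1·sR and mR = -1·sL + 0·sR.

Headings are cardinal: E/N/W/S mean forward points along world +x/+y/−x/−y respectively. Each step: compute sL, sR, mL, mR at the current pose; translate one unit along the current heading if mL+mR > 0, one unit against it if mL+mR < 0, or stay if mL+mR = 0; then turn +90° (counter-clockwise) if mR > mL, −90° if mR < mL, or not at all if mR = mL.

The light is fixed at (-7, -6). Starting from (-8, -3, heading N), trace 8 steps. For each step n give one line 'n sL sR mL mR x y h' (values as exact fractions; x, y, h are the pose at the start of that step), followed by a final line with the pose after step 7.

0 120/29 24/5 996/145 -120/29 -8 -3 N
1 60/13 12 186/13 -60/13 -8 -2 E
2 24 24 36 -24 -7 -2 S
3 15 6 27/2 -15 -7 -3 W
4 24/5 120/29 948/145 -24/5 -6 -3 N
5 60/17 20/3 430/51 -60/17 -6 -2 E
6 120/13 24 372/13 -120/13 -5 -2 S
7 30 15/2 45/2 -30 -5 -3 W
final -4 -3 N

n=0: pose=(-8,-3,N); sL=120/29, sR=24/5; mL=996/145, mR=-120/29; mL+mR=396/145 → advance +1; mR−mL=-1596/145 → turn -1·90°
n=1: pose=(-8,-2,E); sL=60/13, sR=12; mL=186/13, mR=-60/13; mL+mR=126/13 → advance +1; mR−mL=-246/13 → turn -1·90°
n=2: pose=(-7,-2,S); sL=24, sR=24; mL=36, mR=-24; mL+mR=12 → advance +1; mR−mL=-60 → turn -1·90°
n=3: pose=(-7,-3,W); sL=15, sR=6; mL=27/2, mR=-15; mL+mR=-3/2 → advance -1; mR−mL=-57/2 → turn -1·90°
n=4: pose=(-6,-3,N); sL=24/5, sR=120/29; mL=948/145, mR=-24/5; mL+mR=252/145 → advance +1; mR−mL=-1644/145 → turn -1·90°
n=5: pose=(-6,-2,E); sL=60/17, sR=20/3; mL=430/51, mR=-60/17; mL+mR=250/51 → advance +1; mR−mL=-610/51 → turn -1·90°
n=6: pose=(-5,-2,S); sL=120/13, sR=24; mL=372/13, mR=-120/13; mL+mR=252/13 → advance +1; mR−mL=-492/13 → turn -1·90°
n=7: pose=(-5,-3,W); sL=30, sR=15/2; mL=45/2, mR=-30; mL+mR=-15/2 → advance -1; mR−mL=-105/2 → turn -1·90°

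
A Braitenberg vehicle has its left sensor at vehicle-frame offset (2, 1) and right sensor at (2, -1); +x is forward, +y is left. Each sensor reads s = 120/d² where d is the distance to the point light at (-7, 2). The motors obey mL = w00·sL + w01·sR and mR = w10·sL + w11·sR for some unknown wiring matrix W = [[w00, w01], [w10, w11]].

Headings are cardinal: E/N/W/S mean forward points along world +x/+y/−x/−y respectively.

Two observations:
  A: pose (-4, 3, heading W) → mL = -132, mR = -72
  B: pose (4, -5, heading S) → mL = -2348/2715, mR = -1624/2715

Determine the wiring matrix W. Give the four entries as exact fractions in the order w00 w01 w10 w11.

-1 -1/2 -1/2 -1/2

obs A: pose=(-4,3,W) → sL=120, sR=24, mL=-132, mR=-72
obs B: pose=(4,-5,S) → sL=8/15, sR=120/181, mL=-2348/2715, mR=-1624/2715
sensor matrix S = [[120, 24], [8/15, 120/181]]; det S = 60416/905
solve [mL_A; mL_B] = S·[w00; w01] and [mR_A; mR_B] = S·[w10; w11]:
  w00 = -1, w01 = -1/2, w10 = -1/2, w11 = -1/2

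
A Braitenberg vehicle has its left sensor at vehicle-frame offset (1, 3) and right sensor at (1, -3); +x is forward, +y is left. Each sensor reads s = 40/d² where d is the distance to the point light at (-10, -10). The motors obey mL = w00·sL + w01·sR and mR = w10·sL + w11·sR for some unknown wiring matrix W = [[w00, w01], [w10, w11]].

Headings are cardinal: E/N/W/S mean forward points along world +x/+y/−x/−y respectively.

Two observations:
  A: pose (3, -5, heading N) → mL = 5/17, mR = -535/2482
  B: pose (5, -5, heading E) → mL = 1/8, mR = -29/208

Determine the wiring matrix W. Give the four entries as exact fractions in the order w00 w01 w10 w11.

1 0 -1/2 -1/2

obs A: pose=(3,-5,N) → sL=5/17, sR=10/73, mL=5/17, mR=-535/2482
obs B: pose=(5,-5,E) → sL=1/8, sR=2/13, mL=1/8, mR=-29/208
sensor matrix S = [[5/17, 10/73], [1/8, 2/13]]; det S = 1815/64532
solve [mL_A; mL_B] = S·[w00; w01] and [mR_A; mR_B] = S·[w10; w11]:
  w00 = 1, w01 = 0, w10 = -1/2, w11 = -1/2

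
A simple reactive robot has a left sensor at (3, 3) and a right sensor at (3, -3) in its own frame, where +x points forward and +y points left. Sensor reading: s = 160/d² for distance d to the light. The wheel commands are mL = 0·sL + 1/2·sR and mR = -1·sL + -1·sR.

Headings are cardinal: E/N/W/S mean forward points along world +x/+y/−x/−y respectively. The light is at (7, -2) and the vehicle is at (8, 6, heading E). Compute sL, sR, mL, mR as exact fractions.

160/137 160/41 80/41 -28480/5617

left sensor world pos  = (11, 9); dL² = 137
right sensor world pos = (11, 3); dR² = 41
sL = 160/137 = 160/137
sR = 160/41 = 160/41
mL = 0·sL + 1/2·sR = 80/41
mR = -1·sL + -1·sR = -28480/5617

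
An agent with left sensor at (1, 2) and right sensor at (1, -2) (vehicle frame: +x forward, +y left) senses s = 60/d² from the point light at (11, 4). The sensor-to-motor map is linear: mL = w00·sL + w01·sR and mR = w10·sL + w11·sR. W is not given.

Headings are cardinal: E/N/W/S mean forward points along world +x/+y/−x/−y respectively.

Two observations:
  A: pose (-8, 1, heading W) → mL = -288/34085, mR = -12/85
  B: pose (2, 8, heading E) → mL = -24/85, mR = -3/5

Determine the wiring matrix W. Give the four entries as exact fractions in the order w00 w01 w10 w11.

1 -1 -1 0

obs A: pose=(-8,1,W) → sL=12/85, sR=60/401, mL=-288/34085, mR=-12/85
obs B: pose=(2,8,E) → sL=3/5, sR=15/17, mL=-24/85, mR=-3/5
sensor matrix S = [[12/85, 60/401], [3/5, 15/17]]; det S = 4032/115889
solve [mL_A; mL_B] = S·[w00; w01] and [mR_A; mR_B] = S·[w10; w11]:
  w00 = 1, w01 = -1, w10 = -1, w11 = 0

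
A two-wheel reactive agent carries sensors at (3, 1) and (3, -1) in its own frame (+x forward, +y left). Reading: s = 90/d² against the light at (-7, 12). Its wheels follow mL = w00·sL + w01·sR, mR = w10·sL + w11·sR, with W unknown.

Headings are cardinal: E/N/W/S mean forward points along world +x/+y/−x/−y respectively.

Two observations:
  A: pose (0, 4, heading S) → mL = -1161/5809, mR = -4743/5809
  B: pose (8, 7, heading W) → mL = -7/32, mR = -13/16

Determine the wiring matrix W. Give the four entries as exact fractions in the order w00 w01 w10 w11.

obs A: pose=(0,4,S) → sL=18/37, sR=90/157, mL=-1161/5809, mR=-4743/5809
obs B: pose=(8,7,W) → sL=1/2, sR=9/16, mL=-7/32, mR=-13/16
sensor matrix S = [[18/37, 90/157], [1/2, 9/16]]; det S = -603/46472
solve [mL_A; mL_B] = S·[w00; w01] and [mR_A; mR_B] = S·[w10; w11]:
  w00 = -1, w01 = 1/2, w10 = -1/2, w11 = -1

-1 1/2 -1/2 -1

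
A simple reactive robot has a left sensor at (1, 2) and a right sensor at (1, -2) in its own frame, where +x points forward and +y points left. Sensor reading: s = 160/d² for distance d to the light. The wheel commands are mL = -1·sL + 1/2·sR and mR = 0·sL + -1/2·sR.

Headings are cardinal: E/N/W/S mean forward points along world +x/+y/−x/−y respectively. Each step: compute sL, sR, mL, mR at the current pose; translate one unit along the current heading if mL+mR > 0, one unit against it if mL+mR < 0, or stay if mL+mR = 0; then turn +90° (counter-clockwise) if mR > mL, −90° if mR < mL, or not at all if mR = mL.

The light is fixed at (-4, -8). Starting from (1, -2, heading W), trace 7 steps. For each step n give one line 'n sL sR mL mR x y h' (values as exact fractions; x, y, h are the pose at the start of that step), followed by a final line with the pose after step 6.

0 5 2 -4 -1 1 -2 W
1 160/89 160/41 560/3649 -80/41 2 -2 S
2 16/5 80/53 -648/265 -40/53 2 -1 W
3 160/117 160/61 -400/7137 -80/61 3 -1 S
4 20/9 20/17 -250/153 -10/17 3 0 W
5 160/149 32/17 -336/2533 -16/17 4 0 S
6 80/49 16/17 -968/833 -8/17 4 1 W
final 5 1 S

n=0: pose=(1,-2,W); sL=5, sR=2; mL=-4, mR=-1; mL+mR=-5 → advance -1; mR−mL=3 → turn +1·90°
n=1: pose=(2,-2,S); sL=160/89, sR=160/41; mL=560/3649, mR=-80/41; mL+mR=-160/89 → advance -1; mR−mL=-7680/3649 → turn -1·90°
n=2: pose=(2,-1,W); sL=16/5, sR=80/53; mL=-648/265, mR=-40/53; mL+mR=-16/5 → advance -1; mR−mL=448/265 → turn +1·90°
n=3: pose=(3,-1,S); sL=160/117, sR=160/61; mL=-400/7137, mR=-80/61; mL+mR=-160/117 → advance -1; mR−mL=-8960/7137 → turn -1·90°
n=4: pose=(3,0,W); sL=20/9, sR=20/17; mL=-250/153, mR=-10/17; mL+mR=-20/9 → advance -1; mR−mL=160/153 → turn +1·90°
n=5: pose=(4,0,S); sL=160/149, sR=32/17; mL=-336/2533, mR=-16/17; mL+mR=-160/149 → advance -1; mR−mL=-2048/2533 → turn -1·90°
n=6: pose=(4,1,W); sL=80/49, sR=16/17; mL=-968/833, mR=-8/17; mL+mR=-80/49 → advance -1; mR−mL=576/833 → turn +1·90°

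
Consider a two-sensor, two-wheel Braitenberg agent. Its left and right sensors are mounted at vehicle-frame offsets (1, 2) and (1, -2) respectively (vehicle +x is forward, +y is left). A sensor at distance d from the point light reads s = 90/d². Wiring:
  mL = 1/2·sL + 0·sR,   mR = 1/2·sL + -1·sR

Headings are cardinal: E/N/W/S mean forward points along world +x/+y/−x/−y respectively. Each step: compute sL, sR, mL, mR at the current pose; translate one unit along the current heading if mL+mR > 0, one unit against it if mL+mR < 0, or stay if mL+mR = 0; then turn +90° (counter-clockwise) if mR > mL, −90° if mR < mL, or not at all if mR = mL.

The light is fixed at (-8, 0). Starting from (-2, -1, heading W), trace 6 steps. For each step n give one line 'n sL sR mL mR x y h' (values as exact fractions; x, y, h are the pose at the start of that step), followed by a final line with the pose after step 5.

n=0: pose=(-2,-1,W); sL=45/17, sR=45/13; mL=45/34, mR=-945/442; mL+mR=-180/221 → advance -1; mR−mL=-45/13 → turn -1·90°
n=1: pose=(-1,-1,N); sL=18/5, sR=10/9; mL=9/5, mR=31/45; mL+mR=112/45 → advance +1; mR−mL=-10/9 → turn -1·90°
n=2: pose=(-1,0,E); sL=45/34, sR=45/34; mL=45/68, mR=-45/68; mL+mR=0 → advance +0; mR−mL=-45/34 → turn -1·90°
n=3: pose=(-1,0,S); sL=45/41, sR=45/13; mL=45/82, mR=-3105/1066; mL+mR=-1260/533 → advance -1; mR−mL=-45/13 → turn -1·90°
n=4: pose=(-1,1,W); sL=90/37, sR=2; mL=45/37, mR=-29/37; mL+mR=16/37 → advance +1; mR−mL=-2 → turn -1·90°
n=5: pose=(-2,1,N); sL=9/2, sR=45/34; mL=9/4, mR=63/68; mL+mR=54/17 → advance +1; mR−mL=-45/34 → turn -1·90°

0 45/17 45/13 45/34 -945/442 -2 -1 W
1 18/5 10/9 9/5 31/45 -1 -1 N
2 45/34 45/34 45/68 -45/68 -1 0 E
3 45/41 45/13 45/82 -3105/1066 -1 0 S
4 90/37 2 45/37 -29/37 -1 1 W
5 9/2 45/34 9/4 63/68 -2 1 N
final -2 2 E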